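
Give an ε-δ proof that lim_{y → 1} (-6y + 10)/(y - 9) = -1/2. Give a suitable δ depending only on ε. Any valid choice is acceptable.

Suppose ε > 0. We want δ > 0 with 0 < |y − 1| < δ ⇒ |(-6y + 10)/(y - 9) + 1/2| < ε.
Combining over a common denominator, (-6y + 10)/(y - 9) + 1/2 = [(-6y + 10)·(-8) − 4·(y - 9)] / [(-8)·(y - 9)] = 44(y − 1) / ((-8)(y - 9)).
So |(-6y + 10)/(y - 9) + 1/2| = 44|y − 1| / (8·|y − 9|).
Restrict δ ≤ 4. Then |y − 1| < 4 gives |y − 9| = |(y − 1) + (-8)| ≥ 8 − 4 = 4.
Hence |(-6y + 10)/(y - 9) + 1/2| < 44|y − 1|/(8·4) = (11/8)|y − 1|, which is < ε once |y − 1| < (8/11)ε.
Take δ = min(4, (8/11)ε). Then 0 < |y − 1| < δ forces both bounds, so |(-6y + 10)/(y - 9) + 1/2| < ε.

δ = min(4, (8/11)ε)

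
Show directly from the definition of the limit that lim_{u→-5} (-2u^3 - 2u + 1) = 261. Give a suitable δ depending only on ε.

δ = min(2, ε/220)

Let ε > 0. We want δ > 0 such that 0 < |u + 5| < δ implies |(-2u^3 - 2u + 1) − 261| < ε.
(-2u^3 - 2u + 1) − 261 = -2u^3 - 2u - 260 = (u + 5)(-2u^2 + 10u - 52).
So |(-2u^3 - 2u + 1) − 261| = |u + 5|·|-2u^2 + 10u - 52|.
Require δ ≤ 2. Then |u + 5| < 2 gives |u| < 7, and by the triangle inequality |-2u^2 + 10u - 52| ≤ 2·7^2 + 10·7 + 52 = 220.
Hence |(-2u^3 - 2u + 1) − 261| ≤ 220|u + 5| < ε provided |u + 5| < ε/220.
Choosing δ = min(2, ε/220) ensures both conditions, hence |(-2u^3 - 2u + 1) − 261| < ε.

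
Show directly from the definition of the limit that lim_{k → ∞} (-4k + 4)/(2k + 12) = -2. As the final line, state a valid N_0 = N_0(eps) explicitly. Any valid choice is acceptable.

N_0 = 14/eps

Let eps > 0. For k ≥ 1, |(-4k + 4)/(2k + 12) + 2| = |56|/(2(2k + 12)) = 56/(2(2k + 12)).
Since 2k + 12 ≥ 2k for k ≥ 1, this is ≤ 56/(2·2k) = 14/k.
So |(-4k + 4)/(2k + 12) + 2| < eps whenever k > 14/eps.
Take N_0 = 14/eps. If k > N_0 then |(-4k + 4)/(2k + 12) + 2| ≤ 14/k < eps.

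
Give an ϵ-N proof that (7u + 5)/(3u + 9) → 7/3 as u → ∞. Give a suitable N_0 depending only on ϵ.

Fix ϵ > 0. We seek N_0 > 0 such that u > N_0 implies |(7u + 5)/(3u + 9) − (7/3)| < ϵ.
(7u + 5)/(3u + 9) − (7/3) = (3(7u + 5) − 7(3u + 9)) / (3(3u + 9)) = -48/(3(3u + 9)).
For u > 0 we have 3u + 9 > 3u, so |(7u + 5)/(3u + 9) − (7/3)| = 48/(3(3u + 9)) < 48/(3·3u) = (16/3)/u.
Thus |(7u + 5)/(3u + 9) − (7/3)| < ϵ whenever u > (16/3)/ϵ.
Take N_0 = (16/3)/ϵ. If u > N_0 then |(7u + 5)/(3u + 9) − (7/3)| < (16/3)/u < ϵ.

N_0 = (16/3)/ϵ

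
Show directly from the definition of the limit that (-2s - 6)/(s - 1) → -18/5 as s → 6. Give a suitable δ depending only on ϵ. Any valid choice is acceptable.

δ = min(5/2, (25/16)ϵ)

Let ϵ > 0. We want δ > 0 with 0 < |s − 6| < δ ⇒ |(-2s - 6)/(s - 1) + 18/5| < ϵ.
Combining over a common denominator, (-2s - 6)/(s - 1) + 18/5 = [(-2s - 6)·5 − (-18)·(s - 1)] / [5·(s - 1)] = 8(s − 6) / (5(s - 1)).
So |(-2s - 6)/(s - 1) + 18/5| = 8|s − 6| / (5·|s − 1|).
Restrict δ ≤ 5/2. Then |s − 6| < 5/2 gives |s − 1| = |(s − 6) + 5| ≥ 5 − 5/2 = 5/2.
Hence |(-2s - 6)/(s - 1) + 18/5| < 8|s − 6|/(5·(5/2)) = (16/25)|s − 6|, which is < ϵ once |s − 6| < (25/16)ϵ.
Take δ = min(5/2, (25/16)ϵ). Then 0 < |s − 6| < δ forces both bounds, so |(-2s - 6)/(s - 1) + 18/5| < ϵ.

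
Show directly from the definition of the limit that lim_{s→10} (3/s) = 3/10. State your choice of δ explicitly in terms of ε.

δ = min(5, (50/3)ε)

Suppose ε > 0. We seek δ > 0 such that 0 < |s − 10| < δ implies |3/s − (3/10)| < ε.
|3/s − (3/10)| = 3·|10 − s|/(10·|s|) = 3|s − 10|/(10|s|).
Restrict δ ≤ 5. Then |s − 10| < 5 gives |s| > 5, so 10|s| > 50.
Then |3/s − (3/10)| < 3|s − 10|/50, which is < ε when |s − 10| < (50/3)ε.
Take δ = min(5, (50/3)ε). Then 0 < |s − 10| < δ gives both |s − 10| < 5 and |s − 10| < (50/3)ε, so |3/s − (3/10)| < ε.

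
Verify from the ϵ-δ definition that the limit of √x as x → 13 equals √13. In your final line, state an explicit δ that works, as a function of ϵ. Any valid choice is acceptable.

Let ϵ > 0 be given. We want δ > 0 such that 0 < |x − 13| < δ implies |√x − √13| < ϵ.
Rationalise: √x − √13 = (x − 13)/(√x + √13), so |√x − √13| = |x − 13|/(√x + √13).
Restrict δ ≤ 13 so that |x − 13| < 13 forces x > 0, and then √x + √13 > √13.
Hence |√x − √13| < |x − 13|/√13, which is < ϵ once |x − 13| < √13·ϵ.
Take δ = min(13, √13·ϵ). If 0 < |x − 13| < δ then x > 0 and |√x − √13| < |x − 13|/√13 < ϵ.

δ = min(13, √13·ϵ)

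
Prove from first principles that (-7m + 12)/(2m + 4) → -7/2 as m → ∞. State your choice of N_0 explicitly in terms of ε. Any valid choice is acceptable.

Suppose ε > 0. For m ≥ 1, |(-7m + 12)/(2m + 4) + 7/2| = |52|/(2(2m + 4)) = 52/(2(2m + 4)).
Since 2m + 4 ≥ 2m for m ≥ 1, this is ≤ 52/(2·2m) = 13/m.
So |(-7m + 12)/(2m + 4) + 7/2| < ε whenever m > 13/ε.
Take N_0 = 13/ε. If m > N_0 then |(-7m + 12)/(2m + 4) + 7/2| ≤ 13/m < ε.

N_0 = 13/ε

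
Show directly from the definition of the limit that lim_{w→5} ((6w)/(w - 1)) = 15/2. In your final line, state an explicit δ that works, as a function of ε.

δ = min(2, (4/3)ε)

Fix ε > 0. We want δ > 0 with 0 < |w − 5| < δ ⇒ |(6w)/(w - 1) − (15/2)| < ε.
Combining over a common denominator, (6w)/(w - 1) − (15/2) = [(6w)·4 − 30·(w - 1)] / [4·(w - 1)] = -6(w − 5) / (4(w - 1)).
So |(6w)/(w - 1) − (15/2)| = 6|w − 5| / (4·|w − 1|).
Require δ ≤ 2, so |w − 1| ≥ |4| − |w − 5| > 4 − 2 = 2.
Hence |(6w)/(w - 1) − (15/2)| < 6|w − 5|/(4·2) = (3/4)|w − 5|, which is < ε once |w − 5| < (4/3)ε.
Take δ = min(2, (4/3)ε). Then 0 < |w − 5| < δ forces both bounds, so |(6w)/(w - 1) − (15/2)| < ε.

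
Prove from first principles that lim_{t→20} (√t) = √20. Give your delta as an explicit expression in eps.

Let eps > 0. We want delta > 0 such that 0 < |t − 20| < delta implies |√t − √20| < eps.
Rationalise: √t − √20 = (t − 20)/(√t + √20), so |√t − √20| = |t − 20|/(√t + √20).
Restrict delta ≤ 20 so that |t − 20| < 20 forces t > 0, and then √t + √20 > √20.
Hence |√t − √20| < |t − 20|/√20, which is < eps once |t − 20| < √20·eps.
Take delta = min(20, √20·eps). If 0 < |t − 20| < delta then t > 0 and |√t − √20| < |t − 20|/√20 < eps.

delta = min(20, √20·eps)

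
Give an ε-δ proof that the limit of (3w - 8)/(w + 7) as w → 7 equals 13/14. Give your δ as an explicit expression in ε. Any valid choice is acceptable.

Let ε > 0. We want δ > 0 with 0 < |w − 7| < δ ⇒ |(3w - 8)/(w + 7) − (13/14)| < ε.
Combining over a common denominator, (3w - 8)/(w + 7) − (13/14) = [(3w - 8)·14 − 13·(w + 7)] / [14·(w + 7)] = 29(w − 7) / (14(w + 7)).
So |(3w - 8)/(w + 7) − (13/14)| = 29|w − 7| / (14·|w + 7|).
Require δ ≤ 7, so |w + 7| ≥ |14| − |w − 7| > 14 − 7 = 7.
Hence |(3w - 8)/(w + 7) − (13/14)| < 29|w − 7|/(14·7) = (29/98)|w − 7|, which is < ε once |w − 7| < (98/29)ε.
Take δ = min(7, (98/29)ε). Then 0 < |w − 7| < δ forces both bounds, so |(3w - 8)/(w + 7) − (13/14)| < ε.

δ = min(7, (98/29)ε)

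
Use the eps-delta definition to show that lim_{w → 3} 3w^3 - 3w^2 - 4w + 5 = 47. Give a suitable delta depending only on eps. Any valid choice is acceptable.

delta = min(1, eps/86)

Suppose eps > 0. We want delta > 0 such that 0 < |w − 3| < delta implies |(3w^3 - 3w^2 - 4w + 5) − 47| < eps.
(3w^3 - 3w^2 - 4w + 5) − 47 = 3w^3 - 3w^2 - 4w - 42 = (w − 3)(3w^2 + 6w + 14).
So |(3w^3 - 3w^2 - 4w + 5) − 47| = |w − 3|·|3w^2 + 6w + 14|.
Require delta ≤ 1. Then |w − 3| < 1 gives |w| < 4, and by the triangle inequality |3w^2 + 6w + 14| ≤ 3·4^2 + 6·4 + 14 = 86.
Hence |(3w^3 - 3w^2 - 4w + 5) − 47| ≤ 86|w − 3| < eps provided |w − 3| < eps/86.
Choosing delta = min(1, eps/86) ensures both conditions, hence |(3w^3 - 3w^2 - 4w + 5) − 47| < eps.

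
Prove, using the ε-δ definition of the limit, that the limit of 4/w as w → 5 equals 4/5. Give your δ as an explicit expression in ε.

δ = min(5/2, (25/8)ε)

Fix ε > 0. We seek δ > 0 such that 0 < |w − 5| < δ implies |4/w − (4/5)| < ε.
|4/w − (4/5)| = 4·|5 − w|/(5·|w|) = 4|w − 5|/(5|w|).
Require δ ≤ 5/2 so that |w| > 5 − 5/2 = 5/2, hence 5|w| > 25/2.
Then |4/w − (4/5)| < 4|w − 5|/(25/2), which is < ε when |w − 5| < (25/8)ε.
Take δ = min(5/2, (25/8)ε). Then 0 < |w − 5| < δ gives both |w − 5| < 5/2 and |w − 5| < (25/8)ε, so |4/w − (4/5)| < ε.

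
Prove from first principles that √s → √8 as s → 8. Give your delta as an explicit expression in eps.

delta = min(8, √8·eps)

Let eps > 0 be given. We want delta > 0 such that 0 < |s − 8| < delta implies |√s − √8| < eps.
Rationalise: √s − √8 = (s − 8)/(√s + √8), so |√s − √8| = |s − 8|/(√s + √8).
Restrict delta ≤ 8 so that |s − 8| < 8 forces s > 0, and then √s + √8 > √8.
Hence |√s − √8| < |s − 8|/√8, which is < eps once |s − 8| < √8·eps.
Take delta = min(8, √8·eps). If 0 < |s − 8| < delta then s > 0 and |√s − √8| < |s − 8|/√8 < eps.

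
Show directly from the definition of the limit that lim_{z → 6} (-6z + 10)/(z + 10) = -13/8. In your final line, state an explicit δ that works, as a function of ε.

δ = min(8, (64/35)ε)

Let ε > 0 be given. We want δ > 0 with 0 < |z − 6| < δ ⇒ |(-6z + 10)/(z + 10) + 13/8| < ε.
Combining over a common denominator, (-6z + 10)/(z + 10) + 13/8 = [(-6z + 10)·16 − (-26)·(z + 10)] / [16·(z + 10)] = -70(z − 6) / (16(z + 10)).
So |(-6z + 10)/(z + 10) + 13/8| = 70|z − 6| / (16·|z + 10|).
Restrict δ ≤ 8. Then |z − 6| < 8 gives |z + 10| = |(z − 6) + 16| ≥ 16 − 8 = 8.
Hence |(-6z + 10)/(z + 10) + 13/8| < 70|z − 6|/(16·8) = (35/64)|z − 6|, which is < ε once |z − 6| < (64/35)ε.
Take δ = min(8, (64/35)ε). Then 0 < |z − 6| < δ forces both bounds, so |(-6z + 10)/(z + 10) + 13/8| < ε.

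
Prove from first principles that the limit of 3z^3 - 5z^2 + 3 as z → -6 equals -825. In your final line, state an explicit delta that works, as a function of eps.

delta = min(2, eps/514)

Suppose eps > 0. We want delta > 0 such that 0 < |z + 6| < delta implies |(3z^3 - 5z^2 + 3) + 825| < eps.
(3z^3 - 5z^2 + 3) + 825 = 3z^3 - 5z^2 + 828 = (z + 6)(3z^2 - 23z + 138).
So |(3z^3 - 5z^2 + 3) + 825| = |z + 6|·|3z^2 - 23z + 138|.
Assume first that |z + 6| < 2, so |z| < 8. Then |3z^2 - 23z + 138| ≤ 3·8^2 + 23·8 + 138 = 514.
Hence |(3z^3 - 5z^2 + 3) + 825| ≤ 514|z + 6| < eps provided |z + 6| < eps/514.
Choosing delta = min(2, eps/514) ensures both conditions, hence |(3z^3 - 5z^2 + 3) + 825| < eps.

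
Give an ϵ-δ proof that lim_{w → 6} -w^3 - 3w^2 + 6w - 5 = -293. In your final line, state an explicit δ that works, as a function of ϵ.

δ = min(1, ϵ/160)

Let ϵ > 0 be given. We want δ > 0 such that 0 < |w − 6| < δ implies |(-w^3 - 3w^2 + 6w - 5) + 293| < ϵ.
(-w^3 - 3w^2 + 6w - 5) + 293 = -w^3 - 3w^2 + 6w + 288 = (w − 6)(-w^2 - 9w - 48).
So |(-w^3 - 3w^2 + 6w - 5) + 293| = |w − 6|·|-w^2 - 9w - 48|.
Assume first that |w − 6| < 1, so |w| < 7. Then |-w^2 - 9w - 48| ≤ 7^2 + 9·7 + 48 = 160.
Hence |(-w^3 - 3w^2 + 6w - 5) + 293| ≤ 160|w − 6| < ϵ provided |w − 6| < ϵ/160.
Take δ = min(1, ϵ/160). Then 0 < |w − 6| < δ gives both |w − 6| < 1 and |w − 6| < ϵ/160, so |(-w^3 - 3w^2 + 6w - 5) + 293| < ϵ.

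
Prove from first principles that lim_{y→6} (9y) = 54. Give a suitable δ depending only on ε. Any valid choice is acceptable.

δ = ε/9

Let ε > 0 be given. We need δ > 0 so that 0 < |y − 6| < δ implies |(9y) − 54| < ε.
Since (9y) − 54 = 9(y − 6), we have |(9y) − 54| = 9|y − 6|.
Thus it suffices that |y − 6| < ε/9.
Take δ = ε/9. If 0 < |y − 6| < δ then |(9y) − 54| = 9|y − 6| < 9·(ε/9) = ε.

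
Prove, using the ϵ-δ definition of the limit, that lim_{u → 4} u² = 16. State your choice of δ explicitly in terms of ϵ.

δ = min(2, ϵ/10)

Let ϵ > 0 be given. We seek δ > 0 with 0 < |u − 4| < δ ⇒ |u² − 16| < ϵ.
Factor: u² − 16 = (u − 4)(u + 4), so |u² − 16| = |u − 4|·|u + 4|.
Restrict δ ≤ 2. Then |u − 4| < 2 gives |u| < 6, so by the triangle inequality |u + 4| ≤ 6 + 4 = 10.
Hence |u² − 16| ≤ 10|u − 4|, which is < ϵ once |u − 4| < ϵ/10.
Take δ = min(2, ϵ/10). If 0 < |u − 4| < δ then both bounds hold and |u² − 16| ≤ 10|u − 4| < 10·(ϵ/10) = ϵ.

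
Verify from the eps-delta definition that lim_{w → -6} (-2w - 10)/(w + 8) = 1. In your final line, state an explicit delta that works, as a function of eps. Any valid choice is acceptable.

delta = min(1, (1/3)eps)

Let eps > 0. We want delta > 0 with 0 < |w + 6| < delta ⇒ |(-2w - 10)/(w + 8) − 1| < eps.
Combining over a common denominator, (-2w - 10)/(w + 8) − 1 = [(-2w - 10)·2 − 2·(w + 8)] / [2·(w + 8)] = -6(w + 6) / (2(w + 8)).
So |(-2w - 10)/(w + 8) − 1| = 6|w + 6| / (2·|w + 8|).
Restrict delta ≤ 1. Then |w + 6| < 1 gives |w + 8| = |(w + 6) + 2| ≥ 2 − 1 = 1.
Hence |(-2w - 10)/(w + 8) − 1| < 6|w + 6|/(2·1) = 3|w + 6|, which is < eps once |w + 6| < (1/3)eps.
Take delta = min(1, (1/3)eps). Then 0 < |w + 6| < delta forces both bounds, so |(-2w - 10)/(w + 8) − 1| < eps.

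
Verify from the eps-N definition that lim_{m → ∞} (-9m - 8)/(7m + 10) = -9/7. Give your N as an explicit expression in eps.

Fix eps > 0. For m ≥ 1, |(-9m - 8)/(7m + 10) + 9/7| = |34|/(7(7m + 10)) = 34/(7(7m + 10)).
Since 7m + 10 ≥ 7m for m ≥ 1, this is ≤ 34/(7·7m) = (34/49)/m.
So |(-9m - 8)/(7m + 10) + 9/7| < eps whenever m > (34/49)/eps.
Take N = (34/49)/eps. If m > N then |(-9m - 8)/(7m + 10) + 9/7| ≤ (34/49)/m < eps.

N = (34/49)/eps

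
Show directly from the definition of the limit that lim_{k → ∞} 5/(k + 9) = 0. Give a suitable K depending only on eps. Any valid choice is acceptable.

Fix eps > 0. For k ≥ 1, |5/(k + 9) − 0| = 5/(k + 9) ≤ 5/k.
We need 5/k < eps, i.e. k > 5/eps.
Take K = 5/eps. If k > K then |5/(k + 9)| ≤ 5/k < eps.

K = 5/eps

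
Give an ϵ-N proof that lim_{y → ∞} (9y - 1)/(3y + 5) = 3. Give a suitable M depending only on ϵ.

M = (16/3)/ϵ

Suppose ϵ > 0. We seek M > 0 such that y > M implies |(9y - 1)/(3y + 5) − 3| < ϵ.
(9y - 1)/(3y + 5) − 3 = (3(9y - 1) − 9(3y + 5)) / (3(3y + 5)) = -48/(3(3y + 5)).
For y > 0 we have 3y + 5 > 3y, so |(9y - 1)/(3y + 5) − 3| = 48/(3(3y + 5)) < 48/(3·3y) = (16/3)/y.
Thus |(9y - 1)/(3y + 5) − 3| < ϵ whenever y > (16/3)/ϵ.
Take M = (16/3)/ϵ. If y > M then |(9y - 1)/(3y + 5) − 3| < (16/3)/y < ϵ.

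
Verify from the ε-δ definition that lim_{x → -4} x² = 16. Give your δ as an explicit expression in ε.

δ = min(1, ε/9)

Fix ε > 0. We seek δ > 0 with 0 < |x + 4| < δ ⇒ |x² − 16| < ε.
Factor: x² − 16 = (x + 4)(x - 4), so |x² − 16| = |x + 4|·|x - 4|.
Impose δ ≤ 1 so that |x| < 5; then |x - 4| ≤ 9.
Hence |x² − 16| ≤ 9|x + 4|, which is < ε once |x + 4| < ε/9.
Take δ = min(1, ε/9). If 0 < |x + 4| < δ then both bounds hold and |x² − 16| ≤ 9|x + 4| < 9·(ε/9) = ε.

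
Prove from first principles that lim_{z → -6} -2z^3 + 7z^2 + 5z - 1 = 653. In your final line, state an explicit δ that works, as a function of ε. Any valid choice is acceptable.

δ = min(1, ε/340)

Let ε > 0 be given. We want δ > 0 such that 0 < |z + 6| < δ implies |(-2z^3 + 7z^2 + 5z - 1) − 653| < ε.
(-2z^3 + 7z^2 + 5z - 1) − 653 = -2z^3 + 7z^2 + 5z - 654 = (z + 6)(-2z^2 + 19z - 109).
So |(-2z^3 + 7z^2 + 5z - 1) − 653| = |z + 6|·|-2z^2 + 19z - 109|.
Assume first that |z + 6| < 1, so |z| < 7. Then |-2z^2 + 19z - 109| ≤ 2·7^2 + 19·7 + 109 = 340.
Hence |(-2z^3 + 7z^2 + 5z - 1) − 653| ≤ 340|z + 6| < ε provided |z + 6| < ε/340.
Take δ = min(1, ε/340). Then 0 < |z + 6| < δ gives both |z + 6| < 1 and |z + 6| < ε/340, so |(-2z^3 + 7z^2 + 5z - 1) − 653| < ε.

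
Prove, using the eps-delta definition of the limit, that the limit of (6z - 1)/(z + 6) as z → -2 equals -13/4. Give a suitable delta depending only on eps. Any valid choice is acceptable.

Fix eps > 0. We want delta > 0 with 0 < |z + 2| < delta ⇒ |(6z - 1)/(z + 6) + 13/4| < eps.
Combining over a common denominator, (6z - 1)/(z + 6) + 13/4 = [(6z - 1)·4 − (-13)·(z + 6)] / [4·(z + 6)] = 37(z + 2) / (4(z + 6)).
So |(6z - 1)/(z + 6) + 13/4| = 37|z + 2| / (4·|z + 6|).
Require delta ≤ 2, so |z + 6| ≥ |4| − |z + 2| > 4 − 2 = 2.
Hence |(6z - 1)/(z + 6) + 13/4| < 37|z + 2|/(4·2) = (37/8)|z + 2|, which is < eps once |z + 2| < (8/37)eps.
Take delta = min(2, (8/37)eps). Then 0 < |z + 2| < delta forces both bounds, so |(6z - 1)/(z + 6) + 13/4| < eps.

delta = min(2, (8/37)eps)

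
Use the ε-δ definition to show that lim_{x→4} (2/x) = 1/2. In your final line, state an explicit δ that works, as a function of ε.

δ = min(2, 4ε)

Suppose ε > 0. We seek δ > 0 such that 0 < |x − 4| < δ implies |2/x − (1/2)| < ε.
|2/x − (1/2)| = 2·|4 − x|/(4·|x|) = 2|x − 4|/(4|x|).
Restrict δ ≤ 2. Then |x − 4| < 2 gives |x| > 2, so 4|x| > 8.
Then |2/x − (1/2)| < 2|x − 4|/8, which is < ε when |x − 4| < 4ε.
Take δ = min(2, 4ε). Then 0 < |x − 4| < δ gives both |x − 4| < 2 and |x − 4| < 4ε, so |2/x − (1/2)| < ε.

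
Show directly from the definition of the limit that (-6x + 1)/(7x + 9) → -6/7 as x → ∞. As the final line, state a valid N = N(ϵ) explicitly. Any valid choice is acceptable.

Fix ϵ > 0. We seek N > 0 such that x > N implies |(-6x + 1)/(7x + 9) + 6/7| < ϵ.
(-6x + 1)/(7x + 9) + 6/7 = (7(-6x + 1) − (-6)(7x + 9)) / (7(7x + 9)) = 61/(7(7x + 9)).
For x > 0 we have 7x + 9 > 7x, so |(-6x + 1)/(7x + 9) + 6/7| = 61/(7(7x + 9)) < 61/(7·7x) = (61/49)/x.
Thus |(-6x + 1)/(7x + 9) + 6/7| < ϵ whenever x > (61/49)/ϵ.
Take N = (61/49)/ϵ. If x > N then |(-6x + 1)/(7x + 9) + 6/7| < (61/49)/x < ϵ.

N = (61/49)/ϵ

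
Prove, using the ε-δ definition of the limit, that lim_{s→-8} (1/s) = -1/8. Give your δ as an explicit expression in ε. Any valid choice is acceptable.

Fix ε > 0. We seek δ > 0 such that 0 < |s + 8| < δ implies |1/s + 1/8| < ε.
|1/s + 1/8| = |-8 − s|/(8·|s|) = |s + 8|/(8|s|).
Restrict δ ≤ 4. Then |s + 8| < 4 gives |s| > 4, so 8|s| > 32.
Then |1/s + 1/8| < |s + 8|/32, which is < ε when |s + 8| < 32ε.
Take δ = min(4, 32ε). Then 0 < |s + 8| < δ gives both |s + 8| < 4 and |s + 8| < 32ε, so |1/s + 1/8| < ε.

δ = min(4, 32ε)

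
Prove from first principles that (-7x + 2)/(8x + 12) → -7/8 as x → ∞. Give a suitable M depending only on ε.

Let ε > 0 be given. We seek M > 0 such that x > M implies |(-7x + 2)/(8x + 12) + 7/8| < ε.
(-7x + 2)/(8x + 12) + 7/8 = (8(-7x + 2) − (-7)(8x + 12)) / (8(8x + 12)) = 100/(8(8x + 12)).
For x > 0 we have 8x + 12 > 8x, so |(-7x + 2)/(8x + 12) + 7/8| = 100/(8(8x + 12)) < 100/(8·8x) = (25/16)/x.
Thus |(-7x + 2)/(8x + 12) + 7/8| < ε whenever x > (25/16)/ε.
Take M = (25/16)/ε. If x > M then |(-7x + 2)/(8x + 12) + 7/8| < (25/16)/x < ε.

M = (25/16)/ε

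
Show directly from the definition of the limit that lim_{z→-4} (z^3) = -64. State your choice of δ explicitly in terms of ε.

δ = min(2, ε/76)

Suppose ε > 0. We seek δ > 0 with 0 < |z + 4| < δ ⇒ |z^3 + 64| < ε.
Factor: z^3 + 64 = (z + 4)(z^2 - 4z + 16), so |z^3 + 64| = |z + 4|·|z^2 - 4z + 16|.
Impose δ ≤ 2 so that |z| < 6; then |z^2 - 4z + 16| ≤ 76.
Hence |z^3 + 64| ≤ 76|z + 4|, which is < ε once |z + 4| < ε/76.
Take δ = min(2, ε/76). If 0 < |z + 4| < δ then both bounds hold and |z^3 + 64| ≤ 76|z + 4| < 76·(ε/76) = ε.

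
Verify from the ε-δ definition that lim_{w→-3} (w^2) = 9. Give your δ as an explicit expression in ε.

Suppose ε > 0. We seek δ > 0 with 0 < |w + 3| < δ ⇒ |w^2 − 9| < ε.
Factor: w^2 − 9 = (w + 3)(w - 3), so |w^2 − 9| = |w + 3|·|w - 3|.
Impose δ ≤ 2 so that |w| < 5; then |w - 3| ≤ 8.
Hence |w^2 − 9| ≤ 8|w + 3|, which is < ε once |w + 3| < ε/8.
Take δ = min(2, ε/8). If 0 < |w + 3| < δ then both bounds hold and |w^2 − 9| ≤ 8|w + 3| < 8·(ε/8) = ε.

δ = min(2, ε/8)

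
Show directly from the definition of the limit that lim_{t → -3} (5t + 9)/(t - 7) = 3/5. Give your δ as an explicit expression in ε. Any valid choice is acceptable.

Fix ε > 0. We want δ > 0 with 0 < |t + 3| < δ ⇒ |(5t + 9)/(t - 7) − (3/5)| < ε.
Combining over a common denominator, (5t + 9)/(t - 7) − (3/5) = [(5t + 9)·(-10) − (-6)·(t - 7)] / [(-10)·(t - 7)] = -44(t + 3) / ((-10)(t - 7)).
So |(5t + 9)/(t - 7) − (3/5)| = 44|t + 3| / (10·|t − 7|).
Restrict δ ≤ 5. Then |t + 3| < 5 gives |t − 7| = |(t + 3) + (-10)| ≥ 10 − 5 = 5.
Hence |(5t + 9)/(t - 7) − (3/5)| < 44|t + 3|/(10·5) = (22/25)|t + 3|, which is < ε once |t + 3| < (25/22)ε.
Take δ = min(5, (25/22)ε). Then 0 < |t + 3| < δ forces both bounds, so |(5t + 9)/(t - 7) − (3/5)| < ε.

δ = min(5, (25/22)ε)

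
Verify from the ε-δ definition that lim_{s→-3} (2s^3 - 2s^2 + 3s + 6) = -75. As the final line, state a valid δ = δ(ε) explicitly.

Suppose ε > 0. We want δ > 0 such that 0 < |s + 3| < δ implies |(2s^3 - 2s^2 + 3s + 6) + 75| < ε.
(2s^3 - 2s^2 + 3s + 6) + 75 = 2s^3 - 2s^2 + 3s + 81 = (s + 3)(2s^2 - 8s + 27).
So |(2s^3 - 2s^2 + 3s + 6) + 75| = |s + 3|·|2s^2 - 8s + 27|.
Require δ ≤ 1. Then |s + 3| < 1 gives |s| < 4, and by the triangle inequality |2s^2 - 8s + 27| ≤ 2·4^2 + 8·4 + 27 = 91.
Hence |(2s^3 - 2s^2 + 3s + 6) + 75| ≤ 91|s + 3| < ε provided |s + 3| < ε/91.
Choosing δ = min(1, ε/91) ensures both conditions, hence |(2s^3 - 2s^2 + 3s + 6) + 75| < ε.

δ = min(1, ε/91)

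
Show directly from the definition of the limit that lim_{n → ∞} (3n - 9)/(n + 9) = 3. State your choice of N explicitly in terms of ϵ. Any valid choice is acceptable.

Let ϵ > 0. For n ≥ 1, |(3n - 9)/(n + 9) − 3| = |-36|/((n + 9)) = 36/((n + 9)).
Since n + 9 ≥ n for n ≥ 1, this is ≤ 36/(n) = 36/n.
So |(3n - 9)/(n + 9) − 3| < ϵ whenever n > 36/ϵ.
Take N = 36/ϵ. If n > N then |(3n - 9)/(n + 9) − 3| ≤ 36/n < ϵ.

N = 36/ϵ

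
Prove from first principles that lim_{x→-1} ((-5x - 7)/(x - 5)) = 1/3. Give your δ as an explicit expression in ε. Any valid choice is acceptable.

δ = min(3, (9/16)ε)

Let ε > 0 be given. We want δ > 0 with 0 < |x + 1| < δ ⇒ |(-5x - 7)/(x - 5) − (1/3)| < ε.
Combining over a common denominator, (-5x - 7)/(x - 5) − (1/3) = [(-5x - 7)·(-6) − (-2)·(x - 5)] / [(-6)·(x - 5)] = 32(x + 1) / ((-6)(x - 5)).
So |(-5x - 7)/(x - 5) − (1/3)| = 32|x + 1| / (6·|x − 5|).
Require δ ≤ 3, so |x − 5| ≥ |-6| − |x + 1| > 6 − 3 = 3.
Hence |(-5x - 7)/(x - 5) − (1/3)| < 32|x + 1|/(6·3) = (16/9)|x + 1|, which is < ε once |x + 1| < (9/16)ε.
Take δ = min(3, (9/16)ε). Then 0 < |x + 1| < δ forces both bounds, so |(-5x - 7)/(x - 5) − (1/3)| < ε.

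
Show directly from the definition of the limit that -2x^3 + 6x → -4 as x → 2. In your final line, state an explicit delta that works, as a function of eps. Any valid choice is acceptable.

delta = min(1, eps/32)

Fix eps > 0. We want delta > 0 such that 0 < |x − 2| < delta implies |(-2x^3 + 6x) + 4| < eps.
(-2x^3 + 6x) + 4 = -2x^3 + 6x + 4 = (x − 2)(-2x^2 - 4x - 2).
So |(-2x^3 + 6x) + 4| = |x − 2|·|-2x^2 - 4x - 2|.
Assume first that |x − 2| < 1, so |x| < 3. Then |-2x^2 - 4x - 2| ≤ 2·3^2 + 4·3 + 2 = 32.
Hence |(-2x^3 + 6x) + 4| ≤ 32|x − 2| < eps provided |x − 2| < eps/32.
Choosing delta = min(1, eps/32) ensures both conditions, hence |(-2x^3 + 6x) + 4| < eps.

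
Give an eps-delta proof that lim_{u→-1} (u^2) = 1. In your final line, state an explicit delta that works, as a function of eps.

Let eps > 0 be given. We seek delta > 0 with 0 < |u + 1| < delta ⇒ |u^2 − 1| < eps.
Factor: u^2 − 1 = (u + 1)(u - 1), so |u^2 − 1| = |u + 1|·|u - 1|.
Impose delta ≤ 1 so that |u| < 2; then |u - 1| ≤ 3.
Hence |u^2 − 1| ≤ 3|u + 1|, which is < eps once |u + 1| < eps/3.
Take delta = min(1, eps/3). If 0 < |u + 1| < delta then both bounds hold and |u^2 − 1| ≤ 3|u + 1| < 3·(eps/3) = eps.

delta = min(1, eps/3)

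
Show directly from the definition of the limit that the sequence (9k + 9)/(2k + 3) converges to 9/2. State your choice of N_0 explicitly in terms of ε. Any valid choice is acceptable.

N_0 = (9/4)/ε

Let ε > 0 be given. For k ≥ 1, |(9k + 9)/(2k + 3) − (9/2)| = |-9|/(2(2k + 3)) = 9/(2(2k + 3)).
Since 2k + 3 ≥ 2k for k ≥ 1, this is ≤ 9/(2·2k) = (9/4)/k.
So |(9k + 9)/(2k + 3) − (9/2)| < ε whenever k > (9/4)/ε.
Take N_0 = (9/4)/ε. If k > N_0 then |(9k + 9)/(2k + 3) − (9/2)| ≤ (9/4)/k < ε.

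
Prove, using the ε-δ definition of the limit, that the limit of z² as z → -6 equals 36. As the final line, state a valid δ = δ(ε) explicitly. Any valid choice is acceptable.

Fix ε > 0. We seek δ > 0 with 0 < |z + 6| < δ ⇒ |z² − 36| < ε.
Factor: z² − 36 = (z + 6)(z - 6), so |z² − 36| = |z + 6|·|z - 6|.
Impose δ ≤ 2 so that |z| < 8; then |z - 6| ≤ 14.
Hence |z² − 36| ≤ 14|z + 6|, which is < ε once |z + 6| < ε/14.
Take δ = min(2, ε/14). If 0 < |z + 6| < δ then both bounds hold and |z² − 36| ≤ 14|z + 6| < 14·(ε/14) = ε.

δ = min(2, ε/14)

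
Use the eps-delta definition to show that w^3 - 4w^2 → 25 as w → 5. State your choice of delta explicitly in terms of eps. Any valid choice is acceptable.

delta = min(1, eps/47)

Suppose eps > 0. We want delta > 0 such that 0 < |w − 5| < delta implies |(w^3 - 4w^2) − 25| < eps.
(w^3 - 4w^2) − 25 = w^3 - 4w^2 - 25 = (w − 5)(w^2 + w + 5).
So |(w^3 - 4w^2) − 25| = |w − 5|·|w^2 + w + 5|.
Assume first that |w − 5| < 1, so |w| < 6. Then |w^2 + w + 5| ≤ 6^2 + 6 + 5 = 47.
Hence |(w^3 - 4w^2) − 25| ≤ 47|w − 5| < eps provided |w − 5| < eps/47.
Choosing delta = min(1, eps/47) ensures both conditions, hence |(w^3 - 4w^2) − 25| < eps.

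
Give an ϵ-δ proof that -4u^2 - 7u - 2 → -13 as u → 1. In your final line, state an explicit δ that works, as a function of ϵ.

δ = min(1, ϵ/19)

Let ϵ > 0 be given. We want δ > 0 such that 0 < |u − 1| < δ implies |(-4u^2 - 7u - 2) + 13| < ϵ.
(-4u^2 - 7u - 2) + 13 = -4u^2 - 7u + 11 = (u − 1)(-4u - 11).
So |(-4u^2 - 7u - 2) + 13| = |u − 1|·|-4u - 11|.
Assume first that |u − 1| < 1, so |u| < 2. Then |-4u - 11| ≤ 4·2 + 11 = 19.
Hence |(-4u^2 - 7u - 2) + 13| ≤ 19|u − 1| < ϵ provided |u − 1| < ϵ/19.
Choosing δ = min(1, ϵ/19) ensures both conditions, hence |(-4u^2 - 7u - 2) + 13| < ϵ.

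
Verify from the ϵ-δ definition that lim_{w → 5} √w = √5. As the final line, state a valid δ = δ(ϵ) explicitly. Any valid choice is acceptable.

δ = min(5, √5·ϵ)

Fix ϵ > 0. We want δ > 0 such that 0 < |w − 5| < δ implies |√w − √5| < ϵ.
Rationalise: √w − √5 = (w − 5)/(√w + √5), so |√w − √5| = |w − 5|/(√w + √5).
Restrict δ ≤ 5 so that |w − 5| < 5 forces w > 0, and then √w + √5 > √5.
Hence |√w − √5| < |w − 5|/√5, which is < ϵ once |w − 5| < √5·ϵ.
Take δ = min(5, √5·ϵ). If 0 < |w − 5| < δ then w > 0 and |√w − √5| < |w − 5|/√5 < ϵ.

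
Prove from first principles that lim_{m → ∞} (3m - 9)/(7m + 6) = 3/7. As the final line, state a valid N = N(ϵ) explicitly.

Suppose ϵ > 0. For m ≥ 1, |(3m - 9)/(7m + 6) − (3/7)| = |-81|/(7(7m + 6)) = 81/(7(7m + 6)).
Since 7m + 6 ≥ 7m for m ≥ 1, this is ≤ 81/(7·7m) = (81/49)/m.
So |(3m - 9)/(7m + 6) − (3/7)| < ϵ whenever m > (81/49)/ϵ.
Take N = (81/49)/ϵ. If m > N then |(3m - 9)/(7m + 6) − (3/7)| ≤ (81/49)/m < ϵ.

N = (81/49)/ϵ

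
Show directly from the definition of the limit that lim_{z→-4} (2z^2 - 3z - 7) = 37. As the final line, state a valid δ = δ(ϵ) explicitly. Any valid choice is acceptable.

Suppose ϵ > 0. We want δ > 0 such that 0 < |z + 4| < δ implies |(2z^2 - 3z - 7) − 37| < ϵ.
(2z^2 - 3z - 7) − 37 = 2z^2 - 3z - 44 = (z + 4)(2z - 11).
So |(2z^2 - 3z - 7) − 37| = |z + 4|·|2z - 11|.
Require δ ≤ 2. Then |z + 4| < 2 gives |z| < 6, and by the triangle inequality |2z - 11| ≤ 2·6 + 11 = 23.
Hence |(2z^2 - 3z - 7) − 37| ≤ 23|z + 4| < ϵ provided |z + 4| < ϵ/23.
Choosing δ = min(2, ϵ/23) ensures both conditions, hence |(2z^2 - 3z - 7) − 37| < ϵ.

δ = min(2, ϵ/23)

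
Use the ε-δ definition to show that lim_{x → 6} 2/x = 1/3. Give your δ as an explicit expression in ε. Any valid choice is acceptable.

Suppose ε > 0. We seek δ > 0 such that 0 < |x − 6| < δ implies |2/x − (1/3)| < ε.
|2/x − (1/3)| = 2·|6 − x|/(6·|x|) = 2|x − 6|/(6|x|).
Require δ ≤ 3 so that |x| > 6 − 3 = 3, hence 6|x| > 18.
Then |2/x − (1/3)| < 2|x − 6|/18, which is < ε when |x − 6| < 9ε.
Take δ = min(3, 9ε). Then 0 < |x − 6| < δ gives both |x − 6| < 3 and |x − 6| < 9ε, so |2/x − (1/3)| < ε.

δ = min(3, 9ε)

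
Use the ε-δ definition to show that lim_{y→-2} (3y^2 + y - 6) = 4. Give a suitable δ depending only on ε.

Let ε > 0. We want δ > 0 such that 0 < |y + 2| < δ implies |(3y^2 + y - 6) − 4| < ε.
(3y^2 + y - 6) − 4 = 3y^2 + y - 10 = (y + 2)(3y - 5).
So |(3y^2 + y - 6) − 4| = |y + 2|·|3y - 5|.
Require δ ≤ 2. Then |y + 2| < 2 gives |y| < 4, and by the triangle inequality |3y - 5| ≤ 3·4 + 5 = 17.
Hence |(3y^2 + y - 6) − 4| ≤ 17|y + 2| < ε provided |y + 2| < ε/17.
Take δ = min(2, ε/17). Then 0 < |y + 2| < δ gives both |y + 2| < 2 and |y + 2| < ε/17, so |(3y^2 + y - 6) − 4| < ε.

δ = min(2, ε/17)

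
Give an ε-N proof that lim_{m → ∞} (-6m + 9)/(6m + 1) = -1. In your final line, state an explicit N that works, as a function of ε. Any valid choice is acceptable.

N = (5/3)/ε

Fix ε > 0. For m ≥ 1, |(-6m + 9)/(6m + 1) + 1| = |60|/(6(6m + 1)) = 60/(6(6m + 1)).
Since 6m + 1 ≥ 6m for m ≥ 1, this is ≤ 60/(6·6m) = (5/3)/m.
So |(-6m + 9)/(6m + 1) + 1| < ε whenever m > (5/3)/ε.
Take N = (5/3)/ε. If m > N then |(-6m + 9)/(6m + 1) + 1| ≤ (5/3)/m < ε.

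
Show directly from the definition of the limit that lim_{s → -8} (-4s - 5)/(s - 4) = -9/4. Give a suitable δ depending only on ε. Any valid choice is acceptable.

Fix ε > 0. We want δ > 0 with 0 < |s + 8| < δ ⇒ |(-4s - 5)/(s - 4) + 9/4| < ε.
Combining over a common denominator, (-4s - 5)/(s - 4) + 9/4 = [(-4s - 5)·(-12) − 27·(s - 4)] / [(-12)·(s - 4)] = 21(s + 8) / ((-12)(s - 4)).
So |(-4s - 5)/(s - 4) + 9/4| = 21|s + 8| / (12·|s − 4|).
Require δ ≤ 6, so |s − 4| ≥ |-12| − |s + 8| > 12 − 6 = 6.
Hence |(-4s - 5)/(s - 4) + 9/4| < 21|s + 8|/(12·6) = (7/24)|s + 8|, which is < ε once |s + 8| < (24/7)ε.
Take δ = min(6, (24/7)ε). Then 0 < |s + 8| < δ forces both bounds, so |(-4s - 5)/(s - 4) + 9/4| < ε.

δ = min(6, (24/7)ε)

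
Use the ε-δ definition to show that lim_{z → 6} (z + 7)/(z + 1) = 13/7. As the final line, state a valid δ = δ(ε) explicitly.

Suppose ε > 0. We want δ > 0 with 0 < |z − 6| < δ ⇒ |(z + 7)/(z + 1) − (13/7)| < ε.
Combining over a common denominator, (z + 7)/(z + 1) − (13/7) = [(z + 7)·7 − 13·(z + 1)] / [7·(z + 1)] = -6(z − 6) / (7(z + 1)).
So |(z + 7)/(z + 1) − (13/7)| = 6|z − 6| / (7·|z + 1|).
Restrict δ ≤ 7/2. Then |z − 6| < 7/2 gives |z + 1| = |(z − 6) + 7| ≥ 7 − 7/2 = 7/2.
Hence |(z + 7)/(z + 1) − (13/7)| < 6|z − 6|/(7·(7/2)) = (12/49)|z − 6|, which is < ε once |z − 6| < (49/12)ε.
Take δ = min(7/2, (49/12)ε). Then 0 < |z − 6| < δ forces both bounds, so |(z + 7)/(z + 1) − (13/7)| < ε.

δ = min(7/2, (49/12)ε)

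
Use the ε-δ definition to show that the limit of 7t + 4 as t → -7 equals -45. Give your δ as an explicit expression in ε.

Let ε > 0 be given. We need δ > 0 so that 0 < |t + 7| < δ implies |(7t + 4) + 45| < ε.
Since (7t + 4) + 45 = 7(t + 7), we have |(7t + 4) + 45| = 7|t + 7|.
Thus it suffices that |t + 7| < ε/7.
Take δ = ε/7. If 0 < |t + 7| < δ then |(7t + 4) + 45| = 7|t + 7| < 7·(ε/7) = ε.

δ = ε/7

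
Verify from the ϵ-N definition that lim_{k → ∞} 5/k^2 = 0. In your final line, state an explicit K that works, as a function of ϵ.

K = (5/ϵ)^{1/2}

Fix ϵ > 0. For k ≥ 1, |5/k^2 − 0| = 5/k^2.
5/k^2 < ϵ ⇔ k^2 > 5/ϵ ⇔ k > (5/ϵ)^{1/2}.
Take K = (5/ϵ)^{1/2}. Then k > K implies 5/k^2 < ϵ.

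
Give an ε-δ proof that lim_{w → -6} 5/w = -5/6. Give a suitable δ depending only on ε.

δ = min(3, (18/5)ε)

Let ε > 0 be given. We seek δ > 0 such that 0 < |w + 6| < δ implies |5/w + 5/6| < ε.
|5/w + 5/6| = 5·|-6 − w|/(6·|w|) = 5|w + 6|/(6|w|).
Require δ ≤ 3 so that |w| > 6 − 3 = 3, hence 6|w| > 18.
Then |5/w + 5/6| < 5|w + 6|/18, which is < ε when |w + 6| < (18/5)ε.
Take δ = min(3, (18/5)ε). Then 0 < |w + 6| < δ gives both |w + 6| < 3 and |w + 6| < (18/5)ε, so |5/w + 5/6| < ε.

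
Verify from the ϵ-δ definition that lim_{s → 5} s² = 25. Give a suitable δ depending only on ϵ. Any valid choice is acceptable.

Fix ϵ > 0. We seek δ > 0 with 0 < |s − 5| < δ ⇒ |s² − 25| < ϵ.
Factor: s² − 25 = (s − 5)(s + 5), so |s² − 25| = |s − 5|·|s + 5|.
Impose δ ≤ 1 so that |s| < 6; then |s + 5| ≤ 11.
Hence |s² − 25| ≤ 11|s − 5|, which is < ϵ once |s − 5| < ϵ/11.
Take δ = min(1, ϵ/11). If 0 < |s − 5| < δ then both bounds hold and |s² − 25| ≤ 11|s − 5| < 11·(ϵ/11) = ϵ.

δ = min(1, ϵ/11)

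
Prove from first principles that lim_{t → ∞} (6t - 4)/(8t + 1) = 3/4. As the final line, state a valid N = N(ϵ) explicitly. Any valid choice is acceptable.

N = (19/32)/ϵ

Let ϵ > 0 be given. We seek N > 0 such that t > N implies |(6t - 4)/(8t + 1) − (3/4)| < ϵ.
(6t - 4)/(8t + 1) − (3/4) = (8(6t - 4) − 6(8t + 1)) / (8(8t + 1)) = -38/(8(8t + 1)).
For t > 0 we have 8t + 1 > 8t, so |(6t - 4)/(8t + 1) − (3/4)| = 38/(8(8t + 1)) < 38/(8·8t) = (19/32)/t.
Thus |(6t - 4)/(8t + 1) − (3/4)| < ϵ whenever t > (19/32)/ϵ.
Take N = (19/32)/ϵ. If t > N then |(6t - 4)/(8t + 1) − (3/4)| < (19/32)/t < ϵ.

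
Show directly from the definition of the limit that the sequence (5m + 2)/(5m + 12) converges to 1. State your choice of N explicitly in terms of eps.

N = 2/eps

Let eps > 0 be given. For m ≥ 1, |(5m + 2)/(5m + 12) − 1| = |-50|/(5(5m + 12)) = 50/(5(5m + 12)).
Since 5m + 12 ≥ 5m for m ≥ 1, this is ≤ 50/(5·5m) = 2/m.
So |(5m + 2)/(5m + 12) − 1| < eps whenever m > 2/eps.
Take N = 2/eps. If m > N then |(5m + 2)/(5m + 12) − 1| ≤ 2/m < eps.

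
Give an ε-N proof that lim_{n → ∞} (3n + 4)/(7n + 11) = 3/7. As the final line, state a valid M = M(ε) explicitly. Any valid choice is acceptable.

M = (5/49)/ε

Fix ε > 0. For n ≥ 1, |(3n + 4)/(7n + 11) − (3/7)| = |-5|/(7(7n + 11)) = 5/(7(7n + 11)).
Since 7n + 11 ≥ 7n for n ≥ 1, this is ≤ 5/(7·7n) = (5/49)/n.
So |(3n + 4)/(7n + 11) − (3/7)| < ε whenever n > (5/49)/ε.
Take M = (5/49)/ε. If n > M then |(3n + 4)/(7n + 11) − (3/7)| ≤ (5/49)/n < ε.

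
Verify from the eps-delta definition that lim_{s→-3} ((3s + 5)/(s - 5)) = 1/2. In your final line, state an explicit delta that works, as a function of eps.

delta = min(4, (8/5)eps)

Let eps > 0 be given. We want delta > 0 with 0 < |s + 3| < delta ⇒ |(3s + 5)/(s - 5) − (1/2)| < eps.
Combining over a common denominator, (3s + 5)/(s - 5) − (1/2) = [(3s + 5)·(-8) − (-4)·(s - 5)] / [(-8)·(s - 5)] = -20(s + 3) / ((-8)(s - 5)).
So |(3s + 5)/(s - 5) − (1/2)| = 20|s + 3| / (8·|s − 5|).
Require delta ≤ 4, so |s − 5| ≥ |-8| − |s + 3| > 8 − 4 = 4.
Hence |(3s + 5)/(s - 5) − (1/2)| < 20|s + 3|/(8·4) = (5/8)|s + 3|, which is < eps once |s + 3| < (8/5)eps.
Take delta = min(4, (8/5)eps). Then 0 < |s + 3| < delta forces both bounds, so |(3s + 5)/(s - 5) − (1/2)| < eps.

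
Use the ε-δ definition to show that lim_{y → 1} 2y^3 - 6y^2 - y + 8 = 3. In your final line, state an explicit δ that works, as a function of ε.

δ = min(1, ε/21)

Suppose ε > 0. We want δ > 0 such that 0 < |y − 1| < δ implies |(2y^3 - 6y^2 - y + 8) − 3| < ε.
(2y^3 - 6y^2 - y + 8) − 3 = 2y^3 - 6y^2 - y + 5 = (y − 1)(2y^2 - 4y - 5).
So |(2y^3 - 6y^2 - y + 8) − 3| = |y − 1|·|2y^2 - 4y - 5|.
Assume first that |y − 1| < 1, so |y| < 2. Then |2y^2 - 4y - 5| ≤ 2·2^2 + 4·2 + 5 = 21.
Hence |(2y^3 - 6y^2 - y + 8) − 3| ≤ 21|y − 1| < ε provided |y − 1| < ε/21.
Take δ = min(1, ε/21). Then 0 < |y − 1| < δ gives both |y − 1| < 1 and |y − 1| < ε/21, so |(2y^3 - 6y^2 - y + 8) − 3| < ε.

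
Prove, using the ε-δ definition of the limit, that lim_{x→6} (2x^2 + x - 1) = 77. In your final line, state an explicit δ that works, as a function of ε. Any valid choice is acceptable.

Let ε > 0 be given. We want δ > 0 such that 0 < |x − 6| < δ implies |(2x^2 + x - 1) − 77| < ε.
(2x^2 + x - 1) − 77 = 2x^2 + x - 78 = (x − 6)(2x + 13).
So |(2x^2 + x - 1) − 77| = |x − 6|·|2x + 13|.
Assume first that |x − 6| < 2, so |x| < 8. Then |2x + 13| ≤ 2·8 + 13 = 29.
Hence |(2x^2 + x - 1) − 77| ≤ 29|x − 6| < ε provided |x − 6| < ε/29.
Choosing δ = min(2, ε/29) ensures both conditions, hence |(2x^2 + x - 1) − 77| < ε.

δ = min(2, ε/29)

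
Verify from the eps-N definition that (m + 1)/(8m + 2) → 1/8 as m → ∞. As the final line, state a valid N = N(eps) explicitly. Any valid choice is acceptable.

Let eps > 0. For m ≥ 1, |(m + 1)/(8m + 2) − (1/8)| = |6|/(8(8m + 2)) = 6/(8(8m + 2)).
Since 8m + 2 ≥ 8m for m ≥ 1, this is ≤ 6/(8·8m) = (3/32)/m.
So |(m + 1)/(8m + 2) − (1/8)| < eps whenever m > (3/32)/eps.
Take N = (3/32)/eps. If m > N then |(m + 1)/(8m + 2) − (1/8)| ≤ (3/32)/m < eps.

N = (3/32)/eps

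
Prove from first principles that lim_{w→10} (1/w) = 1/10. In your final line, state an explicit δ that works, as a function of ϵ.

δ = min(5, 50ϵ)

Suppose ϵ > 0. We seek δ > 0 such that 0 < |w − 10| < δ implies |1/w − (1/10)| < ϵ.
|1/w − (1/10)| = |10 − w|/(10·|w|) = |w − 10|/(10|w|).
Restrict δ ≤ 5. Then |w − 10| < 5 gives |w| > 5, so 10|w| > 50.
Then |1/w − (1/10)| < |w − 10|/50, which is < ϵ when |w − 10| < 50ϵ.
Take δ = min(5, 50ϵ). Then 0 < |w − 10| < δ gives both |w − 10| < 5 and |w − 10| < 50ϵ, so |1/w − (1/10)| < ϵ.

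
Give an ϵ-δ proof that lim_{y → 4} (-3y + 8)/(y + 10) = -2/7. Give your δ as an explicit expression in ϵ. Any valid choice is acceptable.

δ = min(7, (49/19)ϵ)

Suppose ϵ > 0. We want δ > 0 with 0 < |y − 4| < δ ⇒ |(-3y + 8)/(y + 10) + 2/7| < ϵ.
Combining over a common denominator, (-3y + 8)/(y + 10) + 2/7 = [(-3y + 8)·14 − (-4)·(y + 10)] / [14·(y + 10)] = -38(y − 4) / (14(y + 10)).
So |(-3y + 8)/(y + 10) + 2/7| = 38|y − 4| / (14·|y + 10|).
Restrict δ ≤ 7. Then |y − 4| < 7 gives |y + 10| = |(y − 4) + 14| ≥ 14 − 7 = 7.
Hence |(-3y + 8)/(y + 10) + 2/7| < 38|y − 4|/(14·7) = (19/49)|y − 4|, which is < ϵ once |y − 4| < (49/19)ϵ.
Take δ = min(7, (49/19)ϵ). Then 0 < |y − 4| < δ forces both bounds, so |(-3y + 8)/(y + 10) + 2/7| < ϵ.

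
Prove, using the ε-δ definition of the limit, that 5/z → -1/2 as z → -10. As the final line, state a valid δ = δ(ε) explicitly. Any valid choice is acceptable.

Let ε > 0 be given. We seek δ > 0 such that 0 < |z + 10| < δ implies |5/z + 1/2| < ε.
|5/z + 1/2| = 5·|-10 − z|/(10·|z|) = 5|z + 10|/(10|z|).
Require δ ≤ 5 so that |z| > 10 − 5 = 5, hence 10|z| > 50.
Then |5/z + 1/2| < 5|z + 10|/50, which is < ε when |z + 10| < 10ε.
Take δ = min(5, 10ε). Then 0 < |z + 10| < δ gives both |z + 10| < 5 and |z + 10| < 10ε, so |5/z + 1/2| < ε.

δ = min(5, 10ε)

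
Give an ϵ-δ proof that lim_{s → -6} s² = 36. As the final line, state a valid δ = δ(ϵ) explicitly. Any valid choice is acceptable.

δ = min(1, ϵ/13)

Let ϵ > 0 be given. We seek δ > 0 with 0 < |s + 6| < δ ⇒ |s² − 36| < ϵ.
Factor: s² − 36 = (s + 6)(s - 6), so |s² − 36| = |s + 6|·|s - 6|.
Impose δ ≤ 1 so that |s| < 7; then |s - 6| ≤ 13.
Hence |s² − 36| ≤ 13|s + 6|, which is < ϵ once |s + 6| < ϵ/13.
Take δ = min(1, ϵ/13). If 0 < |s + 6| < δ then both bounds hold and |s² − 36| ≤ 13|s + 6| < 13·(ϵ/13) = ϵ.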